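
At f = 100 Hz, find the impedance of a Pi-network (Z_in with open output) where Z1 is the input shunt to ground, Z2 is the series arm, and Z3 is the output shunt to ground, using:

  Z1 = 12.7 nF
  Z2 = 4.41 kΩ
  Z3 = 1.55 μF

Step 1 — Angular frequency: ω = 2π·f = 2π·100 = 628.3 rad/s.
Step 2 — Component impedances:
  Z1: Z = 1/(jωC) = -j/(ω·C) = 0 - j1.253e+05 Ω
  Z2: Z = R = 4410 Ω
  Z3: Z = 1/(jωC) = -j/(ω·C) = 0 - j1027 Ω
Step 3 — With open output, the series arm Z2 and the output shunt Z3 appear in series to ground: Z2 + Z3 = 4410 - j1027 Ω.
Step 4 — Parallel with input shunt Z1: Z_in = Z1 || (Z2 + Z3) = 4333 - j1170 Ω = 4488∠-15.1° Ω.

Z = 4333 - j1170 Ω = 4488∠-15.1° Ω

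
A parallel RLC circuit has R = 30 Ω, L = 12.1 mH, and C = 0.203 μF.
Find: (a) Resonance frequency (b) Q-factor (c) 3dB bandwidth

Step 1 — Resonance: ω₀ = 1/√(LC) = 1/√(0.0121·2.03e-07) = 2.018e+04 rad/s.
Step 2 — f₀ = ω₀/(2π) = 3211 Hz.
Step 3 — Parallel Q: Q = R/(ω₀L) = 30/(2.018e+04·0.0121) = 0.1229.
Step 4 — Bandwidth: Δω = ω₀/Q = 1.642e+05 rad/s; BW = Δω/(2π) = 2.613e+04 Hz.

(a) f₀ = 3211 Hz  (b) Q = 0.1229  (c) BW = 2.613e+04 Hz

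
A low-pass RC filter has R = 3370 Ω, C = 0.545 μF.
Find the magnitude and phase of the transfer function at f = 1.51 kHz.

Step 1 — Angular frequency: ω = 2π·1510 = 9488 rad/s.
Step 2 — Transfer function: H(jω) = 1/(1 + jωRC).
Step 3 — Denominator: 1 + jωRC = 1 + j·9488·3370·5.45e-07 = 1 + j17.43.
Step 4 — H = 0.003283 - j0.0572.
Step 5 — Magnitude: |H| = 0.05729 (-24.8 dB); phase: φ = -86.7°.

|H| = 0.05729 (-24.8 dB), φ = -86.7°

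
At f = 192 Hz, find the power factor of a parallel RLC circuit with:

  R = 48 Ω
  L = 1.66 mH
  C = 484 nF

Step 1 — Angular frequency: ω = 2π·f = 2π·192 = 1206 rad/s.
Step 2 — Component impedances:
  R: Z = R = 48 Ω
  L: Z = jωL = j·1206·0.00166 = 0 + j2.003 Ω
  C: Z = 1/(jωC) = -j/(ω·C) = 0 - j1713 Ω
Step 3 — Parallel combination: 1/Z_total = 1/R + 1/L + 1/C; Z_total = 0.0836 + j2.001 Ω = 2.003∠87.6° Ω.
Step 4 — Power factor: PF = cos(φ) = Re(Z)/|Z| = 0.083598/2.0032 = 0.04173.
Step 5 — Type: Im(Z) = 2.001 ⇒ lagging (phase φ = 87.6°).

PF = 0.04173 (lagging, φ = 87.6°)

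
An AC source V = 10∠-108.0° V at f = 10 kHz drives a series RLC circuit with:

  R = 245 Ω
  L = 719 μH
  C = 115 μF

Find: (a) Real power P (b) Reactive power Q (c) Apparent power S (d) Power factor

Step 1 — Angular frequency: ω = 2π·f = 2π·1e+04 = 6.283e+04 rad/s.
Step 2 — Component impedances:
  R: Z = R = 245 Ω
  L: Z = jωL = j·6.283e+04·0.000719 = 0 + j45.18 Ω
  C: Z = 1/(jωC) = -j/(ω·C) = 0 - j0.1384 Ω
Step 3 — Series combination: Z_total = R + L + C = 245 + j45.04 Ω = 249.1∠10.4° Ω.
Step 4 — Source phasor: V = 10∠-108.0° V = -3.09 - j9.511 V.
Step 5 — Current: I = V / Z = -0.0191 - j0.03531 A = 0.04014∠-118.4° A.
Step 6 — Complex power: S = V·I* = 0.3948 + j0.07258 VA.
Step 7 — Real power: P = Re(S) = 0.3948 W.
Step 8 — Reactive power: Q = Im(S) = 0.07258 VAR.
Step 9 — Apparent power: |S| = 0.4014 VA.
Step 10 — Power factor: PF = P/|S| = 0.9835 (lagging).

(a) P = 0.3948 W  (b) Q = 0.07258 VAR  (c) S = 0.4014 VA  (d) PF = 0.9835 (lagging)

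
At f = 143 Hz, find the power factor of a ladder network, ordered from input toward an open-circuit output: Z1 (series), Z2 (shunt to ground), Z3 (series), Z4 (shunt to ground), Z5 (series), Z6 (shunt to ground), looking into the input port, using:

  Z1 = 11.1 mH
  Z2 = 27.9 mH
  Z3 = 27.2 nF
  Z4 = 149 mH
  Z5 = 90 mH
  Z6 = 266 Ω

Step 1 — Angular frequency: ω = 2π·f = 2π·143 = 898.5 rad/s.
Step 2 — Component impedances:
  Z1: Z = jωL = j·898.5·0.0111 = 0 + j9.973 Ω
  Z2: Z = jωL = j·898.5·0.0279 = 0 + j25.07 Ω
  Z3: Z = 1/(jωC) = -j/(ω·C) = 0 - j4.092e+04 Ω
  Z4: Z = jωL = j·898.5·0.149 = 0 + j133.9 Ω
  Z5: Z = jωL = j·898.5·0.09 = 0 + j80.86 Ω
  Z6: Z = R = 266 Ω
Step 3 — Ladder network (open output): work backward from the far end, alternating series and parallel combinations. Z_in = 1.541e-05 + j35.06 Ω = 35.06∠90.0° Ω.
Step 4 — Power factor: PF = cos(φ) = Re(Z)/|Z| = 1.5405e-05/35.057 = 4.394e-07.
Step 5 — Type: Im(Z) = 35.06 ⇒ lagging (phase φ = 90.0°).

PF = 4.394e-07 (lagging, φ = 90.0°)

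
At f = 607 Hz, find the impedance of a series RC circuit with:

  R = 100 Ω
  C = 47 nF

Step 1 — Angular frequency: ω = 2π·f = 2π·607 = 3814 rad/s.
Step 2 — Component impedances:
  R: Z = R = 100 Ω
  C: Z = 1/(jωC) = -j/(ω·C) = 0 - j5579 Ω
Step 3 — Series combination: Z_total = R + C = 100 - j5579 Ω = 5580∠-89.0° Ω.

Z = 100 - j5579 Ω = 5580∠-89.0° Ω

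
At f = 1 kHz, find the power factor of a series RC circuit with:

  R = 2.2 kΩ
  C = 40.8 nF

Step 1 — Angular frequency: ω = 2π·f = 2π·1000 = 6283 rad/s.
Step 2 — Component impedances:
  R: Z = R = 2200 Ω
  C: Z = 1/(jωC) = -j/(ω·C) = 0 - j3901 Ω
Step 3 — Series combination: Z_total = R + C = 2200 - j3901 Ω = 4478∠-60.6° Ω.
Step 4 — Power factor: PF = cos(φ) = Re(Z)/|Z| = 2200/4478.5 = 0.4912.
Step 5 — Type: Im(Z) = -3901 ⇒ leading (phase φ = -60.6°).

PF = 0.4912 (leading, φ = -60.6°)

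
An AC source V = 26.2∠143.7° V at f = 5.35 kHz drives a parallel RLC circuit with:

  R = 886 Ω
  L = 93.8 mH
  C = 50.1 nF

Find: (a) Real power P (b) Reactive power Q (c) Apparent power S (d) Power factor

Step 1 — Angular frequency: ω = 2π·f = 2π·5350 = 3.362e+04 rad/s.
Step 2 — Component impedances:
  R: Z = R = 886 Ω
  L: Z = jωL = j·3.362e+04·0.0938 = 0 + j3153 Ω
  C: Z = 1/(jωC) = -j/(ω·C) = 0 - j593.8 Ω
Step 3 — Parallel combination: 1/Z_total = 1/R + 1/L + 1/C; Z_total = 359.2 - j435 Ω = 564.1∠-50.5° Ω.
Step 4 — Source phasor: V = 26.2∠143.7° V = -21.12 + j15.51 V.
Step 5 — Current: I = V / Z = -0.04503 - j0.01136 A = 0.04644∠-165.8° A.
Step 6 — Complex power: S = V·I* = 0.7748 - j0.9383 VA.
Step 7 — Real power: P = Re(S) = 0.7748 W.
Step 8 — Reactive power: Q = Im(S) = -0.9383 VAR.
Step 9 — Apparent power: |S| = 1.217 VA.
Step 10 — Power factor: PF = P/|S| = 0.6367 (leading).

(a) P = 0.7748 W  (b) Q = -0.9383 VAR  (c) S = 1.217 VA  (d) PF = 0.6367 (leading)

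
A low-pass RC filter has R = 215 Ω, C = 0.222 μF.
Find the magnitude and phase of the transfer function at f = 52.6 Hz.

Step 1 — Angular frequency: ω = 2π·52.6 = 330.5 rad/s.
Step 2 — Transfer function: H(jω) = 1/(1 + jωRC).
Step 3 — Denominator: 1 + jωRC = 1 + j·330.5·215·2.22e-07 = 1 + j0.01577.
Step 4 — H = 0.9998 - j0.01577.
Step 5 — Magnitude: |H| = 0.9999 (-0.0 dB); phase: φ = -0.9°.

|H| = 0.9999 (-0.0 dB), φ = -0.9°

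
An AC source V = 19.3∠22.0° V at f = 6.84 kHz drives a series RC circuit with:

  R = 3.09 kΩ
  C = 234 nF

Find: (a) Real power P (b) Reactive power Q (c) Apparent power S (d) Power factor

Step 1 — Angular frequency: ω = 2π·f = 2π·6840 = 4.298e+04 rad/s.
Step 2 — Component impedances:
  R: Z = R = 3090 Ω
  C: Z = 1/(jωC) = -j/(ω·C) = 0 - j99.44 Ω
Step 3 — Series combination: Z_total = R + C = 3090 - j99.44 Ω = 3092∠-1.8° Ω.
Step 4 — Source phasor: V = 19.3∠22.0° V = 17.89 + j7.23 V.
Step 5 — Current: I = V / Z = 0.00571 + j0.002524 A = 0.006243∠23.8° A.
Step 6 — Complex power: S = V·I* = 0.1204 - j0.003875 VA.
Step 7 — Real power: P = Re(S) = 0.1204 W.
Step 8 — Reactive power: Q = Im(S) = -0.003875 VAR.
Step 9 — Apparent power: |S| = 0.1205 VA.
Step 10 — Power factor: PF = P/|S| = 0.9995 (leading).

(a) P = 0.1204 W  (b) Q = -0.003875 VAR  (c) S = 0.1205 VA  (d) PF = 0.9995 (leading)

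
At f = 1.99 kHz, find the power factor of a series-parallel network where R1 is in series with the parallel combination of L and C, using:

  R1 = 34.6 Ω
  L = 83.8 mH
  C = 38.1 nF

Step 1 — Angular frequency: ω = 2π·f = 2π·1990 = 1.25e+04 rad/s.
Step 2 — Component impedances:
  R1: Z = R = 34.6 Ω
  L: Z = jωL = j·1.25e+04·0.0838 = 0 + j1048 Ω
  C: Z = 1/(jωC) = -j/(ω·C) = 0 - j2099 Ω
Step 3 — Parallel branch: L || C = 1/(1/L + 1/C) = 0 + j2092 Ω.
Step 4 — Series with R1: Z_total = R1 + (L || C) = 34.6 + j2092 Ω = 2092∠89.1° Ω.
Step 5 — Power factor: PF = cos(φ) = Re(Z)/|Z| = 34.6/2092 = 0.01654.
Step 6 — Type: Im(Z) = 2092 ⇒ lagging (phase φ = 89.1°).

PF = 0.01654 (lagging, φ = 89.1°)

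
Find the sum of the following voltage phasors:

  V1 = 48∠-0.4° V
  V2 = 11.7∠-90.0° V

Step 1 — Convert each phasor to rectangular form:
  V1 = 48·(cos(-0.4°) + j·sin(-0.4°)) = 48 - j0.3351 V
  V2 = 11.7·(cos(-90.0°) + j·sin(-90.0°)) = 0 - j11.7 V
Step 2 — Sum components: V_total = 48 - j12.04 V.
Step 3 — Convert to polar: |V_total| = 49.48 V, ∠V_total = -14.1°.

V_total = 49.48∠-14.1° V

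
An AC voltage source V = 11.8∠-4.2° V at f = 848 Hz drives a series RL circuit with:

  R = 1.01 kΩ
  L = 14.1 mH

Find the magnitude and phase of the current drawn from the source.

Step 1 — Angular frequency: ω = 2π·f = 2π·848 = 5328 rad/s.
Step 2 — Component impedances:
  R: Z = R = 1010 Ω
  L: Z = jωL = j·5328·0.0141 = 0 + j75.13 Ω
Step 3 — Series combination: Z_total = R + L = 1010 + j75.13 Ω = 1013∠4.3° Ω.
Step 4 — Source phasor: V = 11.8∠-4.2° V = 11.77 - j0.8642 V.
Step 5 — Ohm's law: I = V / Z_total = (11.77 - j0.8642) / (1010 + j75.13) = 0.01152 - j0.001713 A.
Step 6 — Convert to polar: |I| = 0.01165 A, ∠I = -8.5°.

I = 0.01165∠-8.5° A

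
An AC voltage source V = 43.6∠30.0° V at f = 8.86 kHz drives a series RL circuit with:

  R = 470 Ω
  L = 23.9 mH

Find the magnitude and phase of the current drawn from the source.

Step 1 — Angular frequency: ω = 2π·f = 2π·8860 = 5.567e+04 rad/s.
Step 2 — Component impedances:
  R: Z = R = 470 Ω
  L: Z = jωL = j·5.567e+04·0.0239 = 0 + j1330 Ω
Step 3 — Series combination: Z_total = R + L = 470 + j1330 Ω = 1411∠70.5° Ω.
Step 4 — Source phasor: V = 43.6∠30.0° V = 37.76 + j21.8 V.
Step 5 — Ohm's law: I = V / Z_total = (37.76 + j21.8) / (470 + j1330) = 0.02348 - j0.02009 A.
Step 6 — Convert to polar: |I| = 0.0309 A, ∠I = -40.5°.

I = 0.0309∠-40.5° A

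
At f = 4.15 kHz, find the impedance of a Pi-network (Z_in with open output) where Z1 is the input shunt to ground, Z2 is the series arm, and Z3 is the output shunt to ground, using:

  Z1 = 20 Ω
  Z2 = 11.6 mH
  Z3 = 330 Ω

Step 1 — Angular frequency: ω = 2π·f = 2π·4150 = 2.608e+04 rad/s.
Step 2 — Component impedances:
  Z1: Z = R = 20 Ω
  Z2: Z = jωL = j·2.608e+04·0.0116 = 0 + j302.5 Ω
  Z3: Z = R = 330 Ω
Step 3 — With open output, the series arm Z2 and the output shunt Z3 appear in series to ground: Z2 + Z3 = 330 + j302.5 Ω.
Step 4 — Parallel with input shunt Z1: Z_in = Z1 || (Z2 + Z3) = 19.35 + j0.5654 Ω = 19.35∠1.7° Ω.

Z = 19.35 + j0.5654 Ω = 19.35∠1.7° Ω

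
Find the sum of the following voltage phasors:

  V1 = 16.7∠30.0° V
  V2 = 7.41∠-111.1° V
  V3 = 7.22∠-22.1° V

Step 1 — Convert each phasor to rectangular form:
  V1 = 16.7·(cos(30.0°) + j·sin(30.0°)) = 14.46 + j8.35 V
  V2 = 7.41·(cos(-111.1°) + j·sin(-111.1°)) = -2.668 - j6.913 V
  V3 = 7.22·(cos(-22.1°) + j·sin(-22.1°)) = 6.69 - j2.716 V
Step 2 — Sum components: V_total = 18.48 - j1.28 V.
Step 3 — Convert to polar: |V_total| = 18.53 V, ∠V_total = -4.0°.

V_total = 18.53∠-4.0° V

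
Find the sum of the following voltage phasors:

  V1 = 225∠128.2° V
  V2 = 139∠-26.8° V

Step 1 — Convert each phasor to rectangular form:
  V1 = 225·(cos(128.2°) + j·sin(128.2°)) = -139.1 + j176.8 V
  V2 = 139·(cos(-26.8°) + j·sin(-26.8°)) = 124.1 - j62.67 V
Step 2 — Sum components: V_total = -15.07 + j114.1 V.
Step 3 — Convert to polar: |V_total| = 115.1 V, ∠V_total = 97.5°.

V_total = 115.1∠97.5° V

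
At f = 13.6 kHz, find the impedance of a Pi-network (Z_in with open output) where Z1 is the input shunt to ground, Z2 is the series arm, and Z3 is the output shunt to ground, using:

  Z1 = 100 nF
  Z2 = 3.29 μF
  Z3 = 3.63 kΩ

Step 1 — Angular frequency: ω = 2π·f = 2π·1.36e+04 = 8.545e+04 rad/s.
Step 2 — Component impedances:
  Z1: Z = 1/(jωC) = -j/(ω·C) = 0 - j117 Ω
  Z2: Z = 1/(jωC) = -j/(ω·C) = 0 - j3.557 Ω
  Z3: Z = R = 3630 Ω
Step 3 — With open output, the series arm Z2 and the output shunt Z3 appear in series to ground: Z2 + Z3 = 3630 - j3.557 Ω.
Step 4 — Parallel with input shunt Z1: Z_in = Z1 || (Z2 + Z3) = 3.769 - j116.9 Ω = 117∠-88.2° Ω.

Z = 3.769 - j116.9 Ω = 117∠-88.2° Ω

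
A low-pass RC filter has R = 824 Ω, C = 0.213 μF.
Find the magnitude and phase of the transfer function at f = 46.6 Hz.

Step 1 — Angular frequency: ω = 2π·46.6 = 292.8 rad/s.
Step 2 — Transfer function: H(jω) = 1/(1 + jωRC).
Step 3 — Denominator: 1 + jωRC = 1 + j·292.8·824·2.13e-07 = 1 + j0.05139.
Step 4 — H = 0.9974 - j0.05125.
Step 5 — Magnitude: |H| = 0.9987 (-0.0 dB); phase: φ = -2.9°.

|H| = 0.9987 (-0.0 dB), φ = -2.9°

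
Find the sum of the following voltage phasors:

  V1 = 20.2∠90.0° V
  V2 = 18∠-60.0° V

Step 1 — Convert each phasor to rectangular form:
  V1 = 20.2·(cos(90.0°) + j·sin(90.0°)) = 0 + j20.2 V
  V2 = 18·(cos(-60.0°) + j·sin(-60.0°)) = 9 - j15.59 V
Step 2 — Sum components: V_total = 9 + j4.612 V.
Step 3 — Convert to polar: |V_total| = 10.11 V, ∠V_total = 27.1°.

V_total = 10.11∠27.1° V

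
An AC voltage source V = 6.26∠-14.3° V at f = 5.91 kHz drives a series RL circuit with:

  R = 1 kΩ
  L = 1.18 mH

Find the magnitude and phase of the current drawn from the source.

Step 1 — Angular frequency: ω = 2π·f = 2π·5910 = 3.713e+04 rad/s.
Step 2 — Component impedances:
  R: Z = R = 1000 Ω
  L: Z = jωL = j·3.713e+04·0.00118 = 0 + j43.82 Ω
Step 3 — Series combination: Z_total = R + L = 1000 + j43.82 Ω = 1001∠2.5° Ω.
Step 4 — Source phasor: V = 6.26∠-14.3° V = 6.066 - j1.546 V.
Step 5 — Ohm's law: I = V / Z_total = (6.066 - j1.546) / (1000 + j43.82) = 0.005987 - j0.001809 A.
Step 6 — Convert to polar: |I| = 0.006254 A, ∠I = -16.8°.

I = 0.006254∠-16.8° A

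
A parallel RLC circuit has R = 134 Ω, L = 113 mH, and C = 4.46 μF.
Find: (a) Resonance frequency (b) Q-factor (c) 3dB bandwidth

Step 1 — Resonance: ω₀ = 1/√(LC) = 1/√(0.113·4.46e-06) = 1409 rad/s.
Step 2 — f₀ = ω₀/(2π) = 224.2 Hz.
Step 3 — Parallel Q: Q = R/(ω₀L) = 134/(1409·0.113) = 0.8418.
Step 4 — Bandwidth: Δω = ω₀/Q = 1673 rad/s; BW = Δω/(2π) = 266.3 Hz.

(a) f₀ = 224.2 Hz  (b) Q = 0.8418  (c) BW = 266.3 Hz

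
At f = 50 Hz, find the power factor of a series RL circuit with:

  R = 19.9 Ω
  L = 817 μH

Step 1 — Angular frequency: ω = 2π·f = 2π·50 = 314.2 rad/s.
Step 2 — Component impedances:
  R: Z = R = 19.9 Ω
  L: Z = jωL = j·314.2·0.000817 = 0 + j0.2567 Ω
Step 3 — Series combination: Z_total = R + L = 19.9 + j0.2567 Ω = 19.9∠0.7° Ω.
Step 4 — Power factor: PF = cos(φ) = Re(Z)/|Z| = 19.9/19.902 = 0.9999.
Step 5 — Type: Im(Z) = 0.2567 ⇒ lagging (phase φ = 0.7°).

PF = 0.9999 (lagging, φ = 0.7°)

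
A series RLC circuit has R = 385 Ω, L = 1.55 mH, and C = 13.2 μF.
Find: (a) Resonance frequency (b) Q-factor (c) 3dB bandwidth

Step 1 — Resonance: ω₀ = 1/√(LC) = 1/√(0.00155·1.32e-05) = 6991 rad/s.
Step 2 — f₀ = ω₀/(2π) = 1113 Hz.
Step 3 — Series Q: Q = ω₀L/R = 6991·0.00155/385 = 0.02815.
Step 4 — Bandwidth: Δω = ω₀/Q = 2.484e+05 rad/s; BW = Δω/(2π) = 3.953e+04 Hz.

(a) f₀ = 1113 Hz  (b) Q = 0.02815  (c) BW = 3.953e+04 Hz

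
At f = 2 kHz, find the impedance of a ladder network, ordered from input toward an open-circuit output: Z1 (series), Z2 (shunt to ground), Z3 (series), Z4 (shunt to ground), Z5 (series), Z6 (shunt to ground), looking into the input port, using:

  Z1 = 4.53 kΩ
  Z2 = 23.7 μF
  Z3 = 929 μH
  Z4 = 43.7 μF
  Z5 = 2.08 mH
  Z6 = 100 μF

Step 1 — Angular frequency: ω = 2π·f = 2π·2000 = 1.257e+04 rad/s.
Step 2 — Component impedances:
  Z1: Z = R = 4530 Ω
  Z2: Z = 1/(jωC) = -j/(ω·C) = 0 - j3.358 Ω
  Z3: Z = jωL = j·1.257e+04·0.000929 = 0 + j11.67 Ω
  Z4: Z = 1/(jωC) = -j/(ω·C) = 0 - j1.821 Ω
  Z5: Z = jωL = j·1.257e+04·0.00208 = 0 + j26.14 Ω
  Z6: Z = 1/(jωC) = -j/(ω·C) = 0 - j0.7958 Ω
Step 3 — Ladder network (open output): work backward from the far end, alternating series and parallel combinations. Z_in = 4530 - j5.132 Ω = 4530∠-0.1° Ω.

Z = 4530 - j5.132 Ω = 4530∠-0.1° Ω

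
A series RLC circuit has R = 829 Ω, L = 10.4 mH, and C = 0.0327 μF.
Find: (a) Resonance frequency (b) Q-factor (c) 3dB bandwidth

Step 1 — Resonance: ω₀ = 1/√(LC) = 1/√(0.0104·3.27e-08) = 5.423e+04 rad/s.
Step 2 — f₀ = ω₀/(2π) = 8630 Hz.
Step 3 — Series Q: Q = ω₀L/R = 5.423e+04·0.0104/829 = 0.6803.
Step 4 — Bandwidth: Δω = ω₀/Q = 7.971e+04 rad/s; BW = Δω/(2π) = 1.269e+04 Hz.

(a) f₀ = 8630 Hz  (b) Q = 0.6803  (c) BW = 1.269e+04 Hz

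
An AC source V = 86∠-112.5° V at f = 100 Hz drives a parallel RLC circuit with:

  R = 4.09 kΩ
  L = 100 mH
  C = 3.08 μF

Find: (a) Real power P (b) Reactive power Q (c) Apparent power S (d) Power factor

Step 1 — Angular frequency: ω = 2π·f = 2π·100 = 628.3 rad/s.
Step 2 — Component impedances:
  R: Z = R = 4090 Ω
  L: Z = jωL = j·628.3·0.1 = 0 + j62.83 Ω
  C: Z = 1/(jωC) = -j/(ω·C) = 0 - j516.7 Ω
Step 3 — Parallel combination: 1/Z_total = 1/R + 1/L + 1/C; Z_total = 1.251 + j71.51 Ω = 71.52∠89.0° Ω.
Step 4 — Source phasor: V = 86∠-112.5° V = -32.91 - j79.45 V.
Step 5 — Current: I = V / Z = -1.119 + j0.4407 A = 1.202∠158.5° A.
Step 6 — Complex power: S = V·I* = 1.808 + j103.4 VA.
Step 7 — Real power: P = Re(S) = 1.808 W.
Step 8 — Reactive power: Q = Im(S) = 103.4 VAR.
Step 9 — Apparent power: |S| = 103.4 VA.
Step 10 — Power factor: PF = P/|S| = 0.01749 (lagging).

(a) P = 1.808 W  (b) Q = 103.4 VAR  (c) S = 103.4 VA  (d) PF = 0.01749 (lagging)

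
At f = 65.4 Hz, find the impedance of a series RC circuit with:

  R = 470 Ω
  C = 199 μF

Step 1 — Angular frequency: ω = 2π·f = 2π·65.4 = 410.9 rad/s.
Step 2 — Component impedances:
  R: Z = R = 470 Ω
  C: Z = 1/(jωC) = -j/(ω·C) = 0 - j12.23 Ω
Step 3 — Series combination: Z_total = R + C = 470 - j12.23 Ω = 470.2∠-1.5° Ω.

Z = 470 - j12.23 Ω = 470.2∠-1.5° Ω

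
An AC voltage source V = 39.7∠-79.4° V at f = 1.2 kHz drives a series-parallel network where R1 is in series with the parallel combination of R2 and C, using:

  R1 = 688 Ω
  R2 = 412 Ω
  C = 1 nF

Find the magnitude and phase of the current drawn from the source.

Step 1 — Angular frequency: ω = 2π·f = 2π·1200 = 7540 rad/s.
Step 2 — Component impedances:
  R1: Z = R = 688 Ω
  R2: Z = R = 412 Ω
  C: Z = 1/(jωC) = -j/(ω·C) = 0 - j1.326e+05 Ω
Step 3 — Parallel branch: R2 || C = 1/(1/R2 + 1/C) = 412 - j1.28 Ω.
Step 4 — Series with R1: Z_total = R1 + (R2 || C) = 1100 - j1.28 Ω = 1100∠-0.1° Ω.
Step 5 — Source phasor: V = 39.7∠-79.4° V = 7.303 - j39.02 V.
Step 6 — Ohm's law: I = V / Z_total = (7.303 - j39.02) / (1100 - j1.28) = 0.00668 - j0.03547 A.
Step 7 — Convert to polar: |I| = 0.03609 A, ∠I = -79.3°.

I = 0.03609∠-79.3° A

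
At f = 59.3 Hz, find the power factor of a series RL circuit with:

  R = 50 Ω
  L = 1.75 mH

Step 1 — Angular frequency: ω = 2π·f = 2π·59.3 = 372.6 rad/s.
Step 2 — Component impedances:
  R: Z = R = 50 Ω
  L: Z = jωL = j·372.6·0.00175 = 0 + j0.652 Ω
Step 3 — Series combination: Z_total = R + L = 50 + j0.652 Ω = 50∠0.7° Ω.
Step 4 — Power factor: PF = cos(φ) = Re(Z)/|Z| = 50/50.004 = 0.9999.
Step 5 — Type: Im(Z) = 0.652 ⇒ lagging (phase φ = 0.7°).

PF = 0.9999 (lagging, φ = 0.7°)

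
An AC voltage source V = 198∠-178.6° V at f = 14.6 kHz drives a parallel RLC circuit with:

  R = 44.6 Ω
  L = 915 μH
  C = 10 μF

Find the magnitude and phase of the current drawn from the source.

Step 1 — Angular frequency: ω = 2π·f = 2π·1.46e+04 = 9.173e+04 rad/s.
Step 2 — Component impedances:
  R: Z = R = 44.6 Ω
  L: Z = jωL = j·9.173e+04·0.000915 = 0 + j83.94 Ω
  C: Z = 1/(jωC) = -j/(ω·C) = 0 - j1.09 Ω
Step 3 — Parallel combination: 1/Z_total = 1/R + 1/L + 1/C; Z_total = 0.02733 - j1.104 Ω = 1.104∠-88.6° Ω.
Step 4 — Source phasor: V = 198∠-178.6° V = -197.9 - j4.838 V.
Step 5 — Ohm's law: I = V / Z_total = (-197.9 - j4.838) / (0.02733 - j1.104) = -0.05805 - j179.3 A.
Step 6 — Convert to polar: |I| = 179.3 A, ∠I = -90.0°.

I = 179.3∠-90.0° A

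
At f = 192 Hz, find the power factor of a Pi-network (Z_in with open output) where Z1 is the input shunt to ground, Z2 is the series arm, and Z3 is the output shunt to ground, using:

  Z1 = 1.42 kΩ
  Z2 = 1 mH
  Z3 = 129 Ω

Step 1 — Angular frequency: ω = 2π·f = 2π·192 = 1206 rad/s.
Step 2 — Component impedances:
  Z1: Z = R = 1420 Ω
  Z2: Z = jωL = j·1206·0.001 = 0 + j1.206 Ω
  Z3: Z = R = 129 Ω
Step 3 — With open output, the series arm Z2 and the output shunt Z3 appear in series to ground: Z2 + Z3 = 129 + j1.206 Ω.
Step 4 — Parallel with input shunt Z1: Z_in = Z1 || (Z2 + Z3) = 118.3 + j1.014 Ω = 118.3∠0.5° Ω.
Step 5 — Power factor: PF = cos(φ) = Re(Z)/|Z| = 118.3/118.3 = 1.
Step 6 — Type: Im(Z) = 1.014 ⇒ lagging (phase φ = 0.5°).

PF = 1 (lagging, φ = 0.5°)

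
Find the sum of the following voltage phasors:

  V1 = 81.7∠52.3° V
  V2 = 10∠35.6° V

Step 1 — Convert each phasor to rectangular form:
  V1 = 81.7·(cos(52.3°) + j·sin(52.3°)) = 49.96 + j64.64 V
  V2 = 10·(cos(35.6°) + j·sin(35.6°)) = 8.131 + j5.821 V
Step 2 — Sum components: V_total = 58.09 + j70.46 V.
Step 3 — Convert to polar: |V_total| = 91.32 V, ∠V_total = 50.5°.

V_total = 91.32∠50.5° V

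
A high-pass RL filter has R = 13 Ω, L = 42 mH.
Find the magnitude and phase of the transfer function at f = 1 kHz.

Step 1 — Angular frequency: ω = 2π·1000 = 6283 rad/s.
Step 2 — Transfer function: H(jω) = jωL/(R + jωL).
Step 3 — Numerator jωL = j·263.9; denominator R + jωL = 13 + j263.9.
Step 4 — H = 0.9976 + j0.04914.
Step 5 — Magnitude: |H| = 0.9988 (-0.0 dB); phase: φ = 2.8°.

|H| = 0.9988 (-0.0 dB), φ = 2.8°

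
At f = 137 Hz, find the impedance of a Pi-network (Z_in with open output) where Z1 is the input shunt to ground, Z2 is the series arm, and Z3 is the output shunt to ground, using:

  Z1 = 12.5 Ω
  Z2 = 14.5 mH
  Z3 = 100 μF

Step 1 — Angular frequency: ω = 2π·f = 2π·137 = 860.8 rad/s.
Step 2 — Component impedances:
  Z1: Z = R = 12.5 Ω
  Z2: Z = jωL = j·860.8·0.0145 = 0 + j12.48 Ω
  Z3: Z = 1/(jωC) = -j/(ω·C) = 0 - j11.62 Ω
Step 3 — With open output, the series arm Z2 and the output shunt Z3 appear in series to ground: Z2 + Z3 = 0 + j0.8644 Ω.
Step 4 — Parallel with input shunt Z1: Z_in = Z1 || (Z2 + Z3) = 0.05949 + j0.8603 Ω = 0.8623∠86.0° Ω.

Z = 0.05949 + j0.8603 Ω = 0.8623∠86.0° Ω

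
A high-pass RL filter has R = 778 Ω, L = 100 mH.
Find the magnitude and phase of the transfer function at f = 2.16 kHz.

Step 1 — Angular frequency: ω = 2π·2160 = 1.357e+04 rad/s.
Step 2 — Transfer function: H(jω) = jωL/(R + jωL).
Step 3 — Numerator jωL = j·1357; denominator R + jωL = 778 + j1357.
Step 4 — H = 0.7527 + j0.4315.
Step 5 — Magnitude: |H| = 0.8676 (-1.2 dB); phase: φ = 29.8°.

|H| = 0.8676 (-1.2 dB), φ = 29.8°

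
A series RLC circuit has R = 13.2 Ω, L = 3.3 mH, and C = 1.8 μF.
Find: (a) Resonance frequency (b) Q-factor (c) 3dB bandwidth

Step 1 — Resonance condition Im(Z)=0 gives ω₀ = 1/√(LC).
Step 2 — ω₀ = 1/√(0.0033·1.8e-06) = 1.297e+04 rad/s.
Step 3 — f₀ = ω₀/(2π) = 2065 Hz.
Step 4 — Series Q: Q = ω₀L/R = 1.297e+04·0.0033/13.2 = 3.244.
Step 5 — 3dB bandwidth: Δω = ω₀/Q = 4000 rad/s; BW = Δω/(2π) = 636.6 Hz.

(a) f₀ = 2065 Hz  (b) Q = 3.244  (c) BW = 636.6 Hz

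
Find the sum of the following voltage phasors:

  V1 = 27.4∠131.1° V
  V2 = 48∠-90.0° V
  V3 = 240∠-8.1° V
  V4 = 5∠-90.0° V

Step 1 — Convert each phasor to rectangular form:
  V1 = 27.4·(cos(131.1°) + j·sin(131.1°)) = -18.01 + j20.65 V
  V2 = 48·(cos(-90.0°) + j·sin(-90.0°)) = 0 - j48 V
  V3 = 240·(cos(-8.1°) + j·sin(-8.1°)) = 237.6 - j33.82 V
  V4 = 5·(cos(-90.0°) + j·sin(-90.0°)) = 0 - j5 V
Step 2 — Sum components: V_total = 219.6 - j66.17 V.
Step 3 — Convert to polar: |V_total| = 229.3 V, ∠V_total = -16.8°.

V_total = 229.3∠-16.8° V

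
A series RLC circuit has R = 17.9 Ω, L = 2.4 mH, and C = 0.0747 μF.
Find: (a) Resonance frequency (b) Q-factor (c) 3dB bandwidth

Step 1 — Resonance: ω₀ = 1/√(LC) = 1/√(0.0024·7.47e-08) = 7.469e+04 rad/s.
Step 2 — f₀ = ω₀/(2π) = 1.189e+04 Hz.
Step 3 — Series Q: Q = ω₀L/R = 7.469e+04·0.0024/17.9 = 10.01.
Step 4 — Bandwidth: Δω = ω₀/Q = 7458 rad/s; BW = Δω/(2π) = 1187 Hz.

(a) f₀ = 1.189e+04 Hz  (b) Q = 10.01  (c) BW = 1187 Hz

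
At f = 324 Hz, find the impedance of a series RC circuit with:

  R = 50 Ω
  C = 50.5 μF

Step 1 — Angular frequency: ω = 2π·f = 2π·324 = 2036 rad/s.
Step 2 — Component impedances:
  R: Z = R = 50 Ω
  C: Z = 1/(jωC) = -j/(ω·C) = 0 - j9.727 Ω
Step 3 — Series combination: Z_total = R + C = 50 - j9.727 Ω = 50.94∠-11.0° Ω.

Z = 50 - j9.727 Ω = 50.94∠-11.0° Ω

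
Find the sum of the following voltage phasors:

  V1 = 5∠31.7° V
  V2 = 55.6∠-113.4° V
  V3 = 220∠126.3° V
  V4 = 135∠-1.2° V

Step 1 — Convert each phasor to rectangular form:
  V1 = 5·(cos(31.7°) + j·sin(31.7°)) = 4.254 + j2.627 V
  V2 = 55.6·(cos(-113.4°) + j·sin(-113.4°)) = -22.08 - j51.03 V
  V3 = 220·(cos(126.3°) + j·sin(126.3°)) = -130.2 + j177.3 V
  V4 = 135·(cos(-1.2°) + j·sin(-1.2°)) = 135 - j2.827 V
Step 2 — Sum components: V_total = -13.1 + j126.1 V.
Step 3 — Convert to polar: |V_total| = 126.8 V, ∠V_total = 95.9°.

V_total = 126.8∠95.9° V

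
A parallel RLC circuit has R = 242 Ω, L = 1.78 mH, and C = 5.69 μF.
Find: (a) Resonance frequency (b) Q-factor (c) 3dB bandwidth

Step 1 — Resonance: ω₀ = 1/√(LC) = 1/√(0.00178·5.69e-06) = 9937 rad/s.
Step 2 — f₀ = ω₀/(2π) = 1581 Hz.
Step 3 — Parallel Q: Q = R/(ω₀L) = 242/(9937·0.00178) = 13.68.
Step 4 — Bandwidth: Δω = ω₀/Q = 726.2 rad/s; BW = Δω/(2π) = 115.6 Hz.

(a) f₀ = 1581 Hz  (b) Q = 13.68  (c) BW = 115.6 Hz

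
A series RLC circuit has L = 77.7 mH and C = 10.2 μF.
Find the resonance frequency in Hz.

Step 1 — Resonance condition Im(Z)=0 gives ω₀ = 1/√(LC).
Step 2 — ω₀ = 1/√(0.0777·1.02e-05) = 1123 rad/s.
Step 3 — f₀ = ω₀/(2π) = 178.8 Hz.

f₀ = 178.8 Hz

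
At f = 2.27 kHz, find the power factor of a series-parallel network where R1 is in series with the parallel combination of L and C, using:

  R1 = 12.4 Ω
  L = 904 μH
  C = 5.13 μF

Step 1 — Angular frequency: ω = 2π·f = 2π·2270 = 1.426e+04 rad/s.
Step 2 — Component impedances:
  R1: Z = R = 12.4 Ω
  L: Z = jωL = j·1.426e+04·0.000904 = 0 + j12.89 Ω
  C: Z = 1/(jωC) = -j/(ω·C) = 0 - j13.67 Ω
Step 3 — Parallel branch: L || C = 1/(1/L + 1/C) = 0 + j227.8 Ω.
Step 4 — Series with R1: Z_total = R1 + (L || C) = 12.4 + j227.8 Ω = 228.2∠86.9° Ω.
Step 5 — Power factor: PF = cos(φ) = Re(Z)/|Z| = 12.4/228.15 = 0.05435.
Step 6 — Type: Im(Z) = 227.8 ⇒ lagging (phase φ = 86.9°).

PF = 0.05435 (lagging, φ = 86.9°)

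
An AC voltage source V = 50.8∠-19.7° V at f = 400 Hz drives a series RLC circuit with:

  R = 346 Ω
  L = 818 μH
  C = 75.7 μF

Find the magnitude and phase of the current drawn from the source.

Step 1 — Angular frequency: ω = 2π·f = 2π·400 = 2513 rad/s.
Step 2 — Component impedances:
  R: Z = R = 346 Ω
  L: Z = jωL = j·2513·0.000818 = 0 + j2.056 Ω
  C: Z = 1/(jωC) = -j/(ω·C) = 0 - j5.256 Ω
Step 3 — Series combination: Z_total = R + L + C = 346 - j3.2 Ω = 346∠-0.5° Ω.
Step 4 — Source phasor: V = 50.8∠-19.7° V = 47.83 - j17.12 V.
Step 5 — Ohm's law: I = V / Z_total = (47.83 - j17.12) / (346 - j3.2) = 0.1387 - j0.04821 A.
Step 6 — Convert to polar: |I| = 0.1468 A, ∠I = -19.2°.

I = 0.1468∠-19.2° A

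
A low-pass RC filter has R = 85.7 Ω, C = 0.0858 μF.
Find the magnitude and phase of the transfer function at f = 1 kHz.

Step 1 — Angular frequency: ω = 2π·1000 = 6283 rad/s.
Step 2 — Transfer function: H(jω) = 1/(1 + jωRC).
Step 3 — Denominator: 1 + jωRC = 1 + j·6283·85.7·8.58e-08 = 1 + j0.0462.
Step 4 — H = 0.9979 - j0.0461.
Step 5 — Magnitude: |H| = 0.9989 (-0.0 dB); phase: φ = -2.6°.

|H| = 0.9989 (-0.0 dB), φ = -2.6°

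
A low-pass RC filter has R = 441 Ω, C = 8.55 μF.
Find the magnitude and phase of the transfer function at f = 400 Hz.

Step 1 — Angular frequency: ω = 2π·400 = 2513 rad/s.
Step 2 — Transfer function: H(jω) = 1/(1 + jωRC).
Step 3 — Denominator: 1 + jωRC = 1 + j·2513·441·8.55e-06 = 1 + j9.476.
Step 4 — H = 0.01101 - j0.1044.
Step 5 — Magnitude: |H| = 0.1049 (-19.6 dB); phase: φ = -84.0°.

|H| = 0.1049 (-19.6 dB), φ = -84.0°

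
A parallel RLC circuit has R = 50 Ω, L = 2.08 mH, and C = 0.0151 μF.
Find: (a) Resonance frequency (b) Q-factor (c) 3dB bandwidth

Step 1 — Resonance: ω₀ = 1/√(LC) = 1/√(0.00208·1.51e-08) = 1.784e+05 rad/s.
Step 2 — f₀ = ω₀/(2π) = 2.84e+04 Hz.
Step 3 — Parallel Q: Q = R/(ω₀L) = 50/(1.784e+05·0.00208) = 0.1347.
Step 4 — Bandwidth: Δω = ω₀/Q = 1.325e+06 rad/s; BW = Δω/(2π) = 2.108e+05 Hz.

(a) f₀ = 2.84e+04 Hz  (b) Q = 0.1347  (c) BW = 2.108e+05 Hz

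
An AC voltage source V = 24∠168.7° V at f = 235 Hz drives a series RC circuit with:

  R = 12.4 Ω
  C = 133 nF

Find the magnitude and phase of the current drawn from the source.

Step 1 — Angular frequency: ω = 2π·f = 2π·235 = 1477 rad/s.
Step 2 — Component impedances:
  R: Z = R = 12.4 Ω
  C: Z = 1/(jωC) = -j/(ω·C) = 0 - j5092 Ω
Step 3 — Series combination: Z_total = R + C = 12.4 - j5092 Ω = 5092∠-89.9° Ω.
Step 4 — Source phasor: V = 24∠168.7° V = -23.53 + j4.703 V.
Step 5 — Ohm's law: I = V / Z_total = (-23.53 + j4.703) / (12.4 - j5092) = -0.0009348 - j0.00462 A.
Step 6 — Convert to polar: |I| = 0.004713 A, ∠I = -101.4°.

I = 0.004713∠-101.4° A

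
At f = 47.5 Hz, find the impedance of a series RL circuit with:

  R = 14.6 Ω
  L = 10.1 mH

Step 1 — Angular frequency: ω = 2π·f = 2π·47.5 = 298.5 rad/s.
Step 2 — Component impedances:
  R: Z = R = 14.6 Ω
  L: Z = jωL = j·298.5·0.0101 = 0 + j3.014 Ω
Step 3 — Series combination: Z_total = R + L = 14.6 + j3.014 Ω = 14.91∠11.7° Ω.

Z = 14.6 + j3.014 Ω = 14.91∠11.7° Ω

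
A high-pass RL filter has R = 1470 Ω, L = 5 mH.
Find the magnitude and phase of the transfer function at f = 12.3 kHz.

Step 1 — Angular frequency: ω = 2π·1.23e+04 = 7.728e+04 rad/s.
Step 2 — Transfer function: H(jω) = jωL/(R + jωL).
Step 3 — Numerator jωL = j·386.4; denominator R + jωL = 1470 + j386.4.
Step 4 — H = 0.06463 + j0.2459.
Step 5 — Magnitude: |H| = 0.2542 (-11.9 dB); phase: φ = 75.3°.

|H| = 0.2542 (-11.9 dB), φ = 75.3°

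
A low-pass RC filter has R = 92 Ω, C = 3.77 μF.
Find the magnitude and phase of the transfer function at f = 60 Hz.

Step 1 — Angular frequency: ω = 2π·60 = 377 rad/s.
Step 2 — Transfer function: H(jω) = 1/(1 + jωRC).
Step 3 — Denominator: 1 + jωRC = 1 + j·377·92·3.77e-06 = 1 + j0.1308.
Step 4 — H = 0.9832 - j0.1286.
Step 5 — Magnitude: |H| = 0.9916 (-0.1 dB); phase: φ = -7.4°.

|H| = 0.9916 (-0.1 dB), φ = -7.4°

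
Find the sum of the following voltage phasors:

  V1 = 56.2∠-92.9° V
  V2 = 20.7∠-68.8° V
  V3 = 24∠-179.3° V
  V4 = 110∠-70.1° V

Step 1 — Convert each phasor to rectangular form:
  V1 = 56.2·(cos(-92.9°) + j·sin(-92.9°)) = -2.843 - j56.13 V
  V2 = 20.7·(cos(-68.8°) + j·sin(-68.8°)) = 7.486 - j19.3 V
  V3 = 24·(cos(-179.3°) + j·sin(-179.3°)) = -24 - j0.2932 V
  V4 = 110·(cos(-70.1°) + j·sin(-70.1°)) = 37.44 - j103.4 V
Step 2 — Sum components: V_total = 18.09 - j179.2 V.
Step 3 — Convert to polar: |V_total| = 180.1 V, ∠V_total = -84.2°.

V_total = 180.1∠-84.2° V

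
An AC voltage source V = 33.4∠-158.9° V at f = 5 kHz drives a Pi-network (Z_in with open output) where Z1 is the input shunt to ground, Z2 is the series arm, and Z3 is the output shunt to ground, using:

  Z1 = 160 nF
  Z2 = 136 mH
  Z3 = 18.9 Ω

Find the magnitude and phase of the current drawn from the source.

Step 1 — Angular frequency: ω = 2π·f = 2π·5000 = 3.142e+04 rad/s.
Step 2 — Component impedances:
  Z1: Z = 1/(jωC) = -j/(ω·C) = 0 - j198.9 Ω
  Z2: Z = jωL = j·3.142e+04·0.136 = 0 + j4273 Ω
  Z3: Z = R = 18.9 Ω
Step 3 — With open output, the series arm Z2 and the output shunt Z3 appear in series to ground: Z2 + Z3 = 18.9 + j4273 Ω.
Step 4 — Parallel with input shunt Z1: Z_in = Z1 || (Z2 + Z3) = 0.04508 - j208.7 Ω = 208.7∠-90.0° Ω.
Step 5 — Source phasor: V = 33.4∠-158.9° V = -31.16 - j12.02 V.
Step 6 — Ohm's law: I = V / Z_total = (-31.16 - j12.02) / (0.04508 - j208.7) = 0.05759 - j0.1493 A.
Step 7 — Convert to polar: |I| = 0.1601 A, ∠I = -68.9°.

I = 0.1601∠-68.9° A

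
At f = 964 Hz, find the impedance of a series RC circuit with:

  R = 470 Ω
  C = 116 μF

Step 1 — Angular frequency: ω = 2π·f = 2π·964 = 6057 rad/s.
Step 2 — Component impedances:
  R: Z = R = 470 Ω
  C: Z = 1/(jωC) = -j/(ω·C) = 0 - j1.423 Ω
Step 3 — Series combination: Z_total = R + C = 470 - j1.423 Ω = 470∠-0.2° Ω.

Z = 470 - j1.423 Ω = 470∠-0.2° Ω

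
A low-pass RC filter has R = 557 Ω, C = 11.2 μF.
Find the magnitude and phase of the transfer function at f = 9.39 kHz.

Step 1 — Angular frequency: ω = 2π·9390 = 5.9e+04 rad/s.
Step 2 — Transfer function: H(jω) = 1/(1 + jωRC).
Step 3 — Denominator: 1 + jωRC = 1 + j·5.9e+04·557·1.12e-05 = 1 + j368.1.
Step 4 — H = 7.382e-06 - j0.002717.
Step 5 — Magnitude: |H| = 0.002717 (-51.3 dB); phase: φ = -89.8°.

|H| = 0.002717 (-51.3 dB), φ = -89.8°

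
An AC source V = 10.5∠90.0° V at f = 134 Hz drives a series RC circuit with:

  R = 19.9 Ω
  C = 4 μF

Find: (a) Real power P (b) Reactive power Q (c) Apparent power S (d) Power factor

Step 1 — Angular frequency: ω = 2π·f = 2π·134 = 841.9 rad/s.
Step 2 — Component impedances:
  R: Z = R = 19.9 Ω
  C: Z = 1/(jωC) = -j/(ω·C) = 0 - j296.9 Ω
Step 3 — Series combination: Z_total = R + C = 19.9 - j296.9 Ω = 297.6∠-86.2° Ω.
Step 4 — Source phasor: V = 10.5∠90.0° V = 0 + j10.5 V.
Step 5 — Current: I = V / Z = -0.0352 + j0.002359 A = 0.03528∠176.2° A.
Step 6 — Complex power: S = V·I* = 0.02477 - j0.3696 VA.
Step 7 — Real power: P = Re(S) = 0.02477 W.
Step 8 — Reactive power: Q = Im(S) = -0.3696 VAR.
Step 9 — Apparent power: |S| = 0.3705 VA.
Step 10 — Power factor: PF = P/|S| = 0.06687 (leading).

(a) P = 0.02477 W  (b) Q = -0.3696 VAR  (c) S = 0.3705 VA  (d) PF = 0.06687 (leading)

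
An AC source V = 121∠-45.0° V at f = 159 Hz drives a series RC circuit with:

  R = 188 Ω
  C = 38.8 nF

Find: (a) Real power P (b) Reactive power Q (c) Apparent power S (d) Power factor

Step 1 — Angular frequency: ω = 2π·f = 2π·159 = 999 rad/s.
Step 2 — Component impedances:
  R: Z = R = 188 Ω
  C: Z = 1/(jωC) = -j/(ω·C) = 0 - j2.58e+04 Ω
Step 3 — Series combination: Z_total = R + C = 188 - j2.58e+04 Ω = 2.58e+04∠-89.6° Ω.
Step 4 — Source phasor: V = 121∠-45.0° V = 85.56 - j85.56 V.
Step 5 — Current: I = V / Z = 0.00334 + j0.003292 A = 0.00469∠44.6° A.
Step 6 — Complex power: S = V·I* = 0.004135 - j0.5675 VA.
Step 7 — Real power: P = Re(S) = 0.004135 W.
Step 8 — Reactive power: Q = Im(S) = -0.5675 VAR.
Step 9 — Apparent power: |S| = 0.5675 VA.
Step 10 — Power factor: PF = P/|S| = 0.007287 (leading).

(a) P = 0.004135 W  (b) Q = -0.5675 VAR  (c) S = 0.5675 VA  (d) PF = 0.007287 (leading)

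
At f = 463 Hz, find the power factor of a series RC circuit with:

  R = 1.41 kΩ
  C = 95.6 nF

Step 1 — Angular frequency: ω = 2π·f = 2π·463 = 2909 rad/s.
Step 2 — Component impedances:
  R: Z = R = 1410 Ω
  C: Z = 1/(jωC) = -j/(ω·C) = 0 - j3596 Ω
Step 3 — Series combination: Z_total = R + C = 1410 - j3596 Ω = 3862∠-68.6° Ω.
Step 4 — Power factor: PF = cos(φ) = Re(Z)/|Z| = 1410/3862 = 0.3651.
Step 5 — Type: Im(Z) = -3596 ⇒ leading (phase φ = -68.6°).

PF = 0.3651 (leading, φ = -68.6°)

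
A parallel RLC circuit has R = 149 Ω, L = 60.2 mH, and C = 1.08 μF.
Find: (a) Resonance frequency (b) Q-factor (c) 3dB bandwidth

Step 1 — Resonance: ω₀ = 1/√(LC) = 1/√(0.0602·1.08e-06) = 3922 rad/s.
Step 2 — f₀ = ω₀/(2π) = 624.2 Hz.
Step 3 — Parallel Q: Q = R/(ω₀L) = 149/(3922·0.0602) = 0.6311.
Step 4 — Bandwidth: Δω = ω₀/Q = 6214 rad/s; BW = Δω/(2π) = 989 Hz.

(a) f₀ = 624.2 Hz  (b) Q = 0.6311  (c) BW = 989 Hz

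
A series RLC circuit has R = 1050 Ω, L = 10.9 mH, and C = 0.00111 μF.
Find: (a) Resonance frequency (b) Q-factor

Step 1 — Resonance condition Im(Z)=0 gives ω₀ = 1/√(LC).
Step 2 — ω₀ = 1/√(0.0109·1.11e-09) = 2.875e+05 rad/s.
Step 3 — f₀ = ω₀/(2π) = 4.576e+04 Hz.
Step 4 — Series Q: Q = ω₀L/R = 2.875e+05·0.0109/1050 = 2.984.

(a) f₀ = 4.576e+04 Hz  (b) Q = 2.984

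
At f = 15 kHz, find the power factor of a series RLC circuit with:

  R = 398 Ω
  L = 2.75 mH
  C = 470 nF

Step 1 — Angular frequency: ω = 2π·f = 2π·1.5e+04 = 9.425e+04 rad/s.
Step 2 — Component impedances:
  R: Z = R = 398 Ω
  L: Z = jωL = j·9.425e+04·0.00275 = 0 + j259.2 Ω
  C: Z = 1/(jωC) = -j/(ω·C) = 0 - j22.58 Ω
Step 3 — Series combination: Z_total = R + L + C = 398 + j236.6 Ω = 463∠30.7° Ω.
Step 4 — Power factor: PF = cos(φ) = Re(Z)/|Z| = 398/463 = 0.8596.
Step 5 — Type: Im(Z) = 236.6 ⇒ lagging (phase φ = 30.7°).

PF = 0.8596 (lagging, φ = 30.7°)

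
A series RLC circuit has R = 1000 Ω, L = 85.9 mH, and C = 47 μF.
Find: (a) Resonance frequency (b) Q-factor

Step 1 — Resonance condition Im(Z)=0 gives ω₀ = 1/√(LC).
Step 2 — ω₀ = 1/√(0.0859·4.7e-05) = 497.7 rad/s.
Step 3 — f₀ = ω₀/(2π) = 79.21 Hz.
Step 4 — Series Q: Q = ω₀L/R = 497.7·0.0859/1000 = 0.04275.

(a) f₀ = 79.21 Hz  (b) Q = 0.04275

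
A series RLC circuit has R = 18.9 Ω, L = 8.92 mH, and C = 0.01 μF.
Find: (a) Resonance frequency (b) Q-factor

Step 1 — Resonance condition Im(Z)=0 gives ω₀ = 1/√(LC).
Step 2 — ω₀ = 1/√(0.00892·1e-08) = 1.059e+05 rad/s.
Step 3 — f₀ = ω₀/(2π) = 1.685e+04 Hz.
Step 4 — Series Q: Q = ω₀L/R = 1.059e+05·0.00892/18.9 = 49.97.

(a) f₀ = 1.685e+04 Hz  (b) Q = 49.97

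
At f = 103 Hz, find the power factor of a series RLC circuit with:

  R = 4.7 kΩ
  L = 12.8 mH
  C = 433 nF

Step 1 — Angular frequency: ω = 2π·f = 2π·103 = 647.2 rad/s.
Step 2 — Component impedances:
  R: Z = R = 4700 Ω
  L: Z = jωL = j·647.2·0.0128 = 0 + j8.284 Ω
  C: Z = 1/(jωC) = -j/(ω·C) = 0 - j3569 Ω
Step 3 — Series combination: Z_total = R + L + C = 4700 - j3560 Ω = 5896∠-37.1° Ω.
Step 4 — Power factor: PF = cos(φ) = Re(Z)/|Z| = 4700/5896.2 = 0.7971.
Step 5 — Type: Im(Z) = -3560 ⇒ leading (phase φ = -37.1°).

PF = 0.7971 (leading, φ = -37.1°)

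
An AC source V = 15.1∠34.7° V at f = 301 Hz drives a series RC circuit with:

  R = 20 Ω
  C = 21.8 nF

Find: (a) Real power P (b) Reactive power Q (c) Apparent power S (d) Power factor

Step 1 — Angular frequency: ω = 2π·f = 2π·301 = 1891 rad/s.
Step 2 — Component impedances:
  R: Z = R = 20 Ω
  C: Z = 1/(jωC) = -j/(ω·C) = 0 - j2.425e+04 Ω
Step 3 — Series combination: Z_total = R + C = 20 - j2.425e+04 Ω = 2.425e+04∠-90.0° Ω.
Step 4 — Source phasor: V = 15.1∠34.7° V = 12.41 + j8.596 V.
Step 5 — Current: I = V / Z = -0.000354 + j0.0005121 A = 0.0006226∠124.7° A.
Step 6 — Complex power: S = V·I* = 7.752e-06 - j0.009401 VA.
Step 7 — Real power: P = Re(S) = 7.752e-06 W.
Step 8 — Reactive power: Q = Im(S) = -0.009401 VAR.
Step 9 — Apparent power: |S| = 0.009401 VA.
Step 10 — Power factor: PF = P/|S| = 0.0008246 (leading).

(a) P = 7.752e-06 W  (b) Q = -0.009401 VAR  (c) S = 0.009401 VA  (d) PF = 0.0008246 (leading)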